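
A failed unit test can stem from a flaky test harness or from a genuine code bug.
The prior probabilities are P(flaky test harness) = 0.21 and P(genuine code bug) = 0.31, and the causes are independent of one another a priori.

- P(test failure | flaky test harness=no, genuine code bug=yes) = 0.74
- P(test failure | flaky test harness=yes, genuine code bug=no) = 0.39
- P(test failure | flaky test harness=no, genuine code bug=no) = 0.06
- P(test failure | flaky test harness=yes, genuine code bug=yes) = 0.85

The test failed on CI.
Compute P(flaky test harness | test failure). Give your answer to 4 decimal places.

P(flaky test harness | test failure) ≈ 0.3433

Enumerate the 4 (flaky test harness, genuine code bug) configurations and weight by the priors:
  P(test failure) = 0.06*0.79*0.69 + 0.74*0.79*0.31 + 0.39*0.21*0.69 + 0.85*0.21*0.31
        = 0.032706 + 0.181226 + 0.056511 + 0.055335 = 0.325778
Keeping only the flaky test harness-present terms gives 0.111846, so
  P(flaky test harness | test failure) = 0.111846 / 0.325778 ≈ 0.3433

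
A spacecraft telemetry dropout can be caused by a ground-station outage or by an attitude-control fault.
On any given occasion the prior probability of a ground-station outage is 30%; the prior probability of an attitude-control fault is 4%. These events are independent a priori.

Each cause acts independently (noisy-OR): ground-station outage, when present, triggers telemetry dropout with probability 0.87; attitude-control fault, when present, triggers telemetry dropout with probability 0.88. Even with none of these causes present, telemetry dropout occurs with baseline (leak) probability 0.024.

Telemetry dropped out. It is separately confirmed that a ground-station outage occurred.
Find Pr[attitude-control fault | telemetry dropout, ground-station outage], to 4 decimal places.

Under noisy-OR, P(telemetry dropout | causes) = 1 − (1−0.024)·∏(1−qᵢ) over the active causes.
P(telemetry dropout | ground-station outage) = 0.87312×0.96 + 0.984774×0.04 = 0.838195 + 0.039391 = 0.877586
The attitude-control fault-present share is 0.984774×0.04 = 0.039391.
So P(attitude-control fault | telemetry dropout, ground-station outage) = 0.039391/0.877586 ≈ 0.0449.

Pr[attitude-control fault | telemetry dropout, ground-station outage] ≈ 0.0449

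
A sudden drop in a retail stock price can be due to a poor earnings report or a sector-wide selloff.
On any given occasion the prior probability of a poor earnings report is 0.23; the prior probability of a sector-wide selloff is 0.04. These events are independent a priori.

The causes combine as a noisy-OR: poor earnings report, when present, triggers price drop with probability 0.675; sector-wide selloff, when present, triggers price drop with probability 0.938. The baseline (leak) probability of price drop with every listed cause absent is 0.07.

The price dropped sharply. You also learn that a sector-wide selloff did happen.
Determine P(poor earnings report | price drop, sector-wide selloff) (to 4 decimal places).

Under noisy-OR, P(price drop | causes) = 1 − (1−0.07)·∏(1−qᵢ) over the active causes.
Numerator (weight on configurations with poor earnings report): 0.98126*0.23 = 0.225690
Normalizer over all consistent configurations: 0.94234*0.77 + 0.98126*0.23 = 0.951292
P(poor earnings report | price drop, sector-wide selloff) = 0.225690/0.951292 ≈ 0.2372

P(poor earnings report | price drop, sector-wide selloff) ≈ 0.2372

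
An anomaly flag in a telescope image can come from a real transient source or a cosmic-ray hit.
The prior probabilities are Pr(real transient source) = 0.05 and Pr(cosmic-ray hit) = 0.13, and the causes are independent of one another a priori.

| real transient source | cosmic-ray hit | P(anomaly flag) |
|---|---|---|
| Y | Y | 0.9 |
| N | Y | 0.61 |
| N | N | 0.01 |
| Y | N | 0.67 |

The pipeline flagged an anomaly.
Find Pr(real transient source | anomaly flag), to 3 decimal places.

Sum P(anomaly flag|·) weighted by the priors over the 4 (real transient source, cosmic-ray hit) configurations:
  P(anomaly flag) = 0.01·0.95·0.87 + 0.61·0.95·0.13 + 0.67·0.05·0.87 + 0.9·0.05·0.13
        = 0.008265 + 0.075335 + 0.029145 + 0.005850 = 0.118595
Keeping only the real transient source-present terms gives 0.034995, so
  P(real transient source | anomaly flag) = 0.034995 / 0.118595 ≈ 0.295

Pr(real transient source | anomaly flag) ≈ 0.295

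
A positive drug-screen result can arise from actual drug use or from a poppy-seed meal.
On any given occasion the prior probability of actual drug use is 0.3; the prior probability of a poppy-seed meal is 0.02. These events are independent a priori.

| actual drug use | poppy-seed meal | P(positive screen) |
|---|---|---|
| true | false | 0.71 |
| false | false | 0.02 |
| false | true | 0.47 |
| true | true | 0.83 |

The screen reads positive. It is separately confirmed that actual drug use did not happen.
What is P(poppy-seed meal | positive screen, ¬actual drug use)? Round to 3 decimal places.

P(poppy-seed meal | positive screen, ¬actual drug use) ≈ 0.324

By total probability over both values of poppy-seed meal:
  P(positive screen | ¬actual drug use) = 0.02*0.98 + 0.47*0.02
        = 0.019600 + 0.009400 = 0.029000
The terms with poppy-seed meal present sum to 0.009400, so
  P(poppy-seed meal | positive screen, ¬actual drug use) = 0.009400 / 0.029000 ≈ 0.324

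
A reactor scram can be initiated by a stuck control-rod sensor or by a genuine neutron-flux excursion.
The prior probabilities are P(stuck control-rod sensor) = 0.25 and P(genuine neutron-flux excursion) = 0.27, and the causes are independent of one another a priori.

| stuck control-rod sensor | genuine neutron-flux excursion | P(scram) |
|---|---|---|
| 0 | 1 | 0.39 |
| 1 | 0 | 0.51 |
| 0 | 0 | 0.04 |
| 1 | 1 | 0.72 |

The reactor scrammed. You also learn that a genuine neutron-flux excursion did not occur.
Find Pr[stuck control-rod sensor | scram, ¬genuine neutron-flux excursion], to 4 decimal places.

Pr[stuck control-rod sensor | scram, ¬genuine neutron-flux excursion] ≈ 0.8095

By total probability over both values of stuck control-rod sensor:
  P(scram | ¬genuine neutron-flux excursion) = 0.04×0.75 + 0.51×0.25
        = 0.030000 + 0.127500 = 0.157500
Keeping only the stuck control-rod sensor-present terms gives 0.127500, so
  P(stuck control-rod sensor | scram, ¬genuine neutron-flux excursion) = 0.127500 / 0.157500 ≈ 0.8095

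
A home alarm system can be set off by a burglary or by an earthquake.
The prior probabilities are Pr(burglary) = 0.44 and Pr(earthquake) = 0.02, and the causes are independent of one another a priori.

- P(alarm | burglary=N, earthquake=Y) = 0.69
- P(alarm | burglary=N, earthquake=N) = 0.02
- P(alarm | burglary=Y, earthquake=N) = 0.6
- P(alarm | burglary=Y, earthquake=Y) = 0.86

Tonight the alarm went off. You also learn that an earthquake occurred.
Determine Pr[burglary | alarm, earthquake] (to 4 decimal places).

Pr[burglary | alarm, earthquake] ≈ 0.4948

Weight on burglary=true, given the evidence: 0.86*0.44 = 0.378400
Normalizer over all consistent configurations: 0.69*0.56 + 0.86*0.44 = 0.764800
P(burglary | alarm, earthquake) = 0.378400/0.764800 ≈ 0.4948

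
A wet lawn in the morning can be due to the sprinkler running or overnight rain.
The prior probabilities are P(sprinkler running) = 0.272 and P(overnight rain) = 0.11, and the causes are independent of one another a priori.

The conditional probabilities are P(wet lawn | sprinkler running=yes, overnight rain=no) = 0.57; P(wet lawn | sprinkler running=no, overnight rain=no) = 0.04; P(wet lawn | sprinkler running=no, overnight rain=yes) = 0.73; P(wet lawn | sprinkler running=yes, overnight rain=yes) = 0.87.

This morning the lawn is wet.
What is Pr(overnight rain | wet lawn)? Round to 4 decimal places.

Sum P(wet lawn|·) weighted by the priors over the 4 (sprinkler running, overnight rain) configurations:
  P(wet lawn) = 0.04·0.728·0.89 + 0.73·0.728·0.11 + 0.57·0.272·0.89 + 0.87·0.272·0.11
        = 0.025917 + 0.058458 + 0.137986 + 0.026030 = 0.248391
The terms with overnight rain present sum to 0.084488, so
  P(overnight rain | wet lawn) = 0.084488 / 0.248391 ≈ 0.3401

Pr(overnight rain | wet lawn) ≈ 0.3401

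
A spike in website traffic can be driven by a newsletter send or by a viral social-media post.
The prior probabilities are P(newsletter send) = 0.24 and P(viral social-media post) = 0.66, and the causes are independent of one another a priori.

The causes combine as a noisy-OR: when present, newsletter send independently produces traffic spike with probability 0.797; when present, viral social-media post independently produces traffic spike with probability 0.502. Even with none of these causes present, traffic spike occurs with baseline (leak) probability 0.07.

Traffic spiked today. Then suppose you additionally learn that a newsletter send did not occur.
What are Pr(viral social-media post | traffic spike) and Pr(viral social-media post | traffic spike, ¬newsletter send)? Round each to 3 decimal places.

Under noisy-OR, P(traffic spike | causes) = 1 − (1−0.07)·∏(1−qᵢ) over the active causes.
Numerator (weight on configurations with viral social-media post): 0.269289 + 0.143508 = 0.412797
Denominator P(traffic spike): 0.07·0.76·0.34 + 0.53686·0.76·0.66 + 0.81121·0.24·0.34 + 0.905983·0.24·0.66 = 0.497080
Posterior = 0.412797 / 0.497080 ≈ 0.830

Now also conditioning on newsletter send≠true:
P(traffic spike | ¬newsletter send) = 0.07*0.34 + 0.53686*0.66 = 0.023800 + 0.354328 = 0.378128
Restricting to configurations with viral social-media post present: 0.53686*0.66 = 0.354328.
So P(viral social-media post | traffic spike, ¬newsletter send) = 0.354328/0.378128 ≈ 0.937.
With newsletter send excluded, viral social-media post must carry more of the explanatory weight for the traffic spike.

Pr(viral social-media post | traffic spike) ≈ 0.830; Pr(viral social-media post | traffic spike, ¬newsletter send) ≈ 0.937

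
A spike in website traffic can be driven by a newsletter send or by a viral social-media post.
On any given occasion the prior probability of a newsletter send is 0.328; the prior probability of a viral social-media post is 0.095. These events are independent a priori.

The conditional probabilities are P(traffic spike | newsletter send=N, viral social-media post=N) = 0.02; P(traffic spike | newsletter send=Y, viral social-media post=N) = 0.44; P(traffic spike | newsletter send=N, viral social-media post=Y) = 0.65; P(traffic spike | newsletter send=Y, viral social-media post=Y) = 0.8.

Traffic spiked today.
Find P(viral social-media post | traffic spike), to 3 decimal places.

P(viral social-media post | traffic spike) ≈ 0.318

P(traffic spike) = 0.02×0.672×0.905 + 0.65×0.672×0.095 + 0.44×0.328×0.905 + 0.8×0.328×0.095 = 0.012163 + 0.041496 + 0.130610 + 0.024928 = 0.209197
The viral social-media post-present share is 0.041496 + 0.024928 = 0.066424.
P(viral social-media post | traffic spike) = 0.066424 / 0.209197 ≈ 0.318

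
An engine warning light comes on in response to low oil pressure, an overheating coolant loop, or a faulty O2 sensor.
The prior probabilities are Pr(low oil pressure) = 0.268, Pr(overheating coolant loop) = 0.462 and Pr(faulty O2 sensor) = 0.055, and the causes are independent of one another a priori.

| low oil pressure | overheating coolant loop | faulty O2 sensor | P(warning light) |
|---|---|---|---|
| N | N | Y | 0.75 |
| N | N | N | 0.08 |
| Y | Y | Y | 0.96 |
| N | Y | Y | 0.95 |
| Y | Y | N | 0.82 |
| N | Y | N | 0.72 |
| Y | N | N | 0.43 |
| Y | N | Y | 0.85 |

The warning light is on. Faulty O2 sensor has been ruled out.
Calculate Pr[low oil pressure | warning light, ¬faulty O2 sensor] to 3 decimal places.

Pr[low oil pressure | warning light, ¬faulty O2 sensor] ≈ 0.373

By total probability over the 4 (low oil pressure, overheating coolant loop) configurations:
  P(warning light | ¬faulty O2 sensor) = 0.08*0.732*0.538 + 0.72*0.732*0.462 + 0.43*0.268*0.538 + 0.82*0.268*0.462
        = 0.031505 + 0.243492 + 0.061999 + 0.101529 = 0.438525
Configurations with low oil pressure contribute 0.163528, so
  P(low oil pressure | warning light, ¬faulty O2 sensor) = 0.163528 / 0.438525 ≈ 0.373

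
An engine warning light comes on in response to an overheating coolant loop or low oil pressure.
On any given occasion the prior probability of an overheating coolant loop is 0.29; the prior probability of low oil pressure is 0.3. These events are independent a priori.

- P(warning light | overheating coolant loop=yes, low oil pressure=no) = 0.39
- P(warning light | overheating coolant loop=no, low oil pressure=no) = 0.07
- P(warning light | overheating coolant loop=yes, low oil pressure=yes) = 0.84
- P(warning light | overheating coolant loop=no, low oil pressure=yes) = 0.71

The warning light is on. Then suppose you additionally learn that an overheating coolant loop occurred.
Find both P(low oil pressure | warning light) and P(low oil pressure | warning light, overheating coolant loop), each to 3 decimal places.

P(low oil pressure | warning light) ≈ 0.663; P(low oil pressure | warning light, overheating coolant loop) ≈ 0.480

Sum P(warning light|·) weighted by the priors over the 4 (overheating coolant loop, low oil pressure) configurations:
  P(warning light) = 0.07×0.71×0.7 + 0.71×0.71×0.3 + 0.39×0.29×0.7 + 0.84×0.29×0.3
        = 0.034790 + 0.151230 + 0.079170 + 0.073080 = 0.338270
Keeping only the low oil pressure-present terms gives 0.224310, so
  P(low oil pressure | warning light) = 0.224310 / 0.338270 ≈ 0.663

With the extra evidence:
Sum P(warning light|·) weighted by the priors over both values of low oil pressure:
  P(warning light | overheating coolant loop) = 0.39*0.7 + 0.84*0.3
        = 0.273000 + 0.252000 = 0.525000
The terms with low oil pressure present sum to 0.252000, so
  P(low oil pressure | warning light, overheating coolant loop) = 0.252000 / 0.525000 ≈ 0.480
Conditioning on overheating coolant loop lowers the posterior on low oil pressure: the classic explaining-away effect in a common-effect structure.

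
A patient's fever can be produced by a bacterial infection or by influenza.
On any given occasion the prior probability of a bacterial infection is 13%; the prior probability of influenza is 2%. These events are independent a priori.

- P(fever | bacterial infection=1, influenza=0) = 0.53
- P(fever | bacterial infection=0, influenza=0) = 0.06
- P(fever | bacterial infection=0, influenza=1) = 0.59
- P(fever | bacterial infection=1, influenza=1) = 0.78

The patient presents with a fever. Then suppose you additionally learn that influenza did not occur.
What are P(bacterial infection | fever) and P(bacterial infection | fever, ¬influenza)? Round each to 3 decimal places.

Weight on bacterial infection=true, given the evidence: 0.067522 + 0.002028 = 0.069550
Denominator P(fever): 0.06·0.87·0.98 + 0.59·0.87·0.02 + 0.53·0.13·0.98 + 0.78·0.13·0.02 = 0.130972
P(bacterial infection | fever) = 0.069550/0.130972 ≈ 0.531

With the extra evidence:
P(fever | ¬influenza) = 0.06*0.87 + 0.53*0.13 = 0.052200 + 0.068900 = 0.121100
The bacterial infection-present share is 0.53*0.13 = 0.068900.
P(bacterial infection | fever, ¬influenza) = 0.068900 / 0.121100 ≈ 0.569

P(bacterial infection | fever) ≈ 0.531; P(bacterial infection | fever, ¬influenza) ≈ 0.569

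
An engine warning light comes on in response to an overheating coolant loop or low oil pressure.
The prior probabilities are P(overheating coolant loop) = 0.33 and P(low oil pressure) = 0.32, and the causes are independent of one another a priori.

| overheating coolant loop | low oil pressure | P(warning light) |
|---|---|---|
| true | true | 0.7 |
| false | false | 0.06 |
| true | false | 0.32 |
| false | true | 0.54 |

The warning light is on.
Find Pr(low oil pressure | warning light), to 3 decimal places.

By total probability over the 4 (overheating coolant loop, low oil pressure) configurations:
  P(warning light) = 0.06×0.67×0.68 + 0.54×0.67×0.32 + 0.32×0.33×0.68 + 0.7×0.33×0.32
        = 0.027336 + 0.115776 + 0.071808 + 0.073920 = 0.288840
Keeping only the low oil pressure-present terms gives 0.189696, so
  P(low oil pressure | warning light) = 0.189696 / 0.288840 ≈ 0.657

Pr(low oil pressure | warning light) ≈ 0.657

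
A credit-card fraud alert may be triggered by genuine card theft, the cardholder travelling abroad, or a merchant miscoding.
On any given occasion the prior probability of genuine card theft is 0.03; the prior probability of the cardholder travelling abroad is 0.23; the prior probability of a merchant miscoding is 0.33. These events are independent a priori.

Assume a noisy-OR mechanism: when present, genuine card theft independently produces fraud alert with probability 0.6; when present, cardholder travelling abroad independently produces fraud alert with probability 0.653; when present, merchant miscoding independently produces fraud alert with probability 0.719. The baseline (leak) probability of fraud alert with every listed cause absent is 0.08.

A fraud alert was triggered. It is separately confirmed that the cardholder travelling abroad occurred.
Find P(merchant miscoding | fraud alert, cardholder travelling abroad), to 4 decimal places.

P(merchant miscoding | fraud alert, cardholder travelling abroad) ≈ 0.3955

Under noisy-OR, P(fraud alert | causes) = 1 − (1−0.08)·∏(1−qᵢ) over the active causes.
Enumerate the 4 (genuine card theft, merchant miscoding) configurations and weight by the priors:
  P(fraud alert | cardholder travelling abroad) = 0.68076·0.97·0.67 + 0.910294·0.97·0.33 + 0.872304·0.03·0.67 + 0.964117·0.03·0.33
        = 0.442426 + 0.291385 + 0.017533 + 0.009545 = 0.760889
The terms with merchant miscoding present sum to 0.300930, so
  P(merchant miscoding | fraud alert, cardholder travelling abroad) = 0.300930 / 0.760889 ≈ 0.3955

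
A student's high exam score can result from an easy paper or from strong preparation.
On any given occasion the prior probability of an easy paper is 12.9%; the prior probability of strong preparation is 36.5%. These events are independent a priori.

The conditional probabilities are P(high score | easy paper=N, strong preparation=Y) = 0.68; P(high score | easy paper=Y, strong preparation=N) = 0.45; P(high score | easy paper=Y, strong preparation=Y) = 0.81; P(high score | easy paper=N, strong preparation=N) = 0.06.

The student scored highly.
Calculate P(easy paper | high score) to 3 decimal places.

Sum P(high score|·) weighted by the priors over the 4 (easy paper, strong preparation) configurations:
  P(high score) = 0.06*0.871*0.635 + 0.68*0.871*0.365 + 0.45*0.129*0.635 + 0.81*0.129*0.365
        = 0.033185 + 0.216182 + 0.036862 + 0.038139 = 0.324368
Keeping only the easy paper-present terms gives 0.075001, so
  P(easy paper | high score) = 0.075001 / 0.324368 ≈ 0.231

P(easy paper | high score) ≈ 0.231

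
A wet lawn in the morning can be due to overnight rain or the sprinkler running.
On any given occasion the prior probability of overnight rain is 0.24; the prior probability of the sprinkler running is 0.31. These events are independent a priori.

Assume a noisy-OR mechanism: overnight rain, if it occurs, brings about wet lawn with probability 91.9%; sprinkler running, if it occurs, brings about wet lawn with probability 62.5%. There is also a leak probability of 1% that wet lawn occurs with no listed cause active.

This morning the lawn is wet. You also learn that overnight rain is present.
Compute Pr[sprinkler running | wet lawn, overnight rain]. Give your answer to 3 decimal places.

Under noisy-OR, P(wet lawn | causes) = 1 − (1−0.01)·∏(1−qᵢ) over the active causes.
P(wet lawn | overnight rain) = 0.91981×0.69 + 0.969929×0.31 = 0.634669 + 0.300678 = 0.935347
Restricting to configurations with sprinkler running present: 0.969929×0.31 = 0.300678.
Hence the posterior is 0.300678/0.935347 ≈ 0.321.

Pr[sprinkler running | wet lawn, overnight rain] ≈ 0.321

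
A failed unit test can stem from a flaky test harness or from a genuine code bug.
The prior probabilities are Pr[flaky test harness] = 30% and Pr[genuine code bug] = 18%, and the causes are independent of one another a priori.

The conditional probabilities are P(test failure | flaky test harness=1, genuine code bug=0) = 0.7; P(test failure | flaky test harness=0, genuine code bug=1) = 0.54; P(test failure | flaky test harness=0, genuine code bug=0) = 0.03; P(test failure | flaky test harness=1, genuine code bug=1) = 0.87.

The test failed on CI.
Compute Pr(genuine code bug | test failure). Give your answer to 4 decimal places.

Pr(genuine code bug | test failure) ≈ 0.3778

Enumerate the 4 (flaky test harness, genuine code bug) configurations and weight by the priors:
  P(test failure) = 0.03*0.7*0.82 + 0.54*0.7*0.18 + 0.7*0.3*0.82 + 0.87*0.3*0.18
        = 0.017220 + 0.068040 + 0.172200 + 0.046980 = 0.304440
Configurations with genuine code bug contribute 0.115020, so
  P(genuine code bug | test failure) = 0.115020 / 0.304440 ≈ 0.3778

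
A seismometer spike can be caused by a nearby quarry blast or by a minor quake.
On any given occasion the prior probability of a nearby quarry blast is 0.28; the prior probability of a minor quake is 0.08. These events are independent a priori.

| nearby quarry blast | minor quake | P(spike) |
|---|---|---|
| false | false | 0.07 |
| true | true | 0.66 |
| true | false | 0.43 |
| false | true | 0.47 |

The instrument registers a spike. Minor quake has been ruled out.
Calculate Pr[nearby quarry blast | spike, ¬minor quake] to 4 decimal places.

Pr[nearby quarry blast | spike, ¬minor quake] ≈ 0.7049

P(spike | ¬minor quake) = 0.07·0.72 + 0.43·0.28 = 0.050400 + 0.120400 = 0.170800
Of this, 0.120400 comes from 0.43·0.28 (the nearby quarry blast=true cases).
Hence the posterior is 0.120400/0.170800 ≈ 0.7049.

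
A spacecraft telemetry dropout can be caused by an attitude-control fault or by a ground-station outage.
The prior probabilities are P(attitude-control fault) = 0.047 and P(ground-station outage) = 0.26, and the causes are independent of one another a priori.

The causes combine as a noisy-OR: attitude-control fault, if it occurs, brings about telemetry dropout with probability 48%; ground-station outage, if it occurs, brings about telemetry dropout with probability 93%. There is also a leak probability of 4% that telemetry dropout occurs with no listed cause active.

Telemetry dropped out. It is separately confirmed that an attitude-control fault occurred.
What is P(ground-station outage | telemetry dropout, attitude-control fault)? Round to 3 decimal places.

Under noisy-OR, P(telemetry dropout | causes) = 1 − (1−0.04)·∏(1−qᵢ) over the active causes.
By total probability over both values of ground-station outage:
  P(telemetry dropout | attitude-control fault) = 0.5008×0.74 + 0.965056×0.26
        = 0.370592 + 0.250915 = 0.621507
Configurations with ground-station outage contribute 0.250915, so
  P(ground-station outage | telemetry dropout, attitude-control fault) = 0.250915 / 0.621507 ≈ 0.404

P(ground-station outage | telemetry dropout, attitude-control fault) ≈ 0.404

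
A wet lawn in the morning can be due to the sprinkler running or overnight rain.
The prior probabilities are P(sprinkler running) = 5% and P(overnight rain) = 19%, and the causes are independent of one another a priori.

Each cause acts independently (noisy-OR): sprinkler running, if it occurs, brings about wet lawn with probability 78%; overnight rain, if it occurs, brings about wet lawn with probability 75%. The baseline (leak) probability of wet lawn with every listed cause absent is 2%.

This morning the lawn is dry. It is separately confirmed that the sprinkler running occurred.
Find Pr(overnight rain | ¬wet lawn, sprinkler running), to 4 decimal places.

Under noisy-OR, P(wet lawn | causes) = 1 − (1−0.02)·∏(1−qᵢ) over the active causes.
For the numerator, keep only overnight rain=true terms: 0.0539×0.19 = 0.010241
The normalizing constant is 0.2156×0.81 + 0.0539×0.19 = 0.184877
P(overnight rain | ¬wet lawn, sprinkler running) = 0.010241/0.184877 ≈ 0.0554

Pr(overnight rain | ¬wet lawn, sprinkler running) ≈ 0.0554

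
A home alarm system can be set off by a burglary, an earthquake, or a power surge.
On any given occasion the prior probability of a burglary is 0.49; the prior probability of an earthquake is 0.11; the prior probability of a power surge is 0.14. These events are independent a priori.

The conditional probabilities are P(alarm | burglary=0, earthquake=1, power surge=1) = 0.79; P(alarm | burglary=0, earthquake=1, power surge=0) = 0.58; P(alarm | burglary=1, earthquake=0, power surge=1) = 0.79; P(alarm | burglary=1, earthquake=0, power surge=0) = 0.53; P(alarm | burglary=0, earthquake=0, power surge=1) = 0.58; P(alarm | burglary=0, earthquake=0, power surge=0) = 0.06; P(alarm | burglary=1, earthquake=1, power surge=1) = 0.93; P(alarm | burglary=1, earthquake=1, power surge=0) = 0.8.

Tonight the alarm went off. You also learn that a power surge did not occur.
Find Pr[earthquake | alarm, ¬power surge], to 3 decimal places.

Pr[earthquake | alarm, ¬power surge] ≈ 0.227

Enumerate the 4 (burglary, earthquake) configurations and weight by the priors:
  P(alarm | ¬power surge) = 0.06*0.51*0.89 + 0.58*0.51*0.11 + 0.53*0.49*0.89 + 0.8*0.49*0.11
        = 0.027234 + 0.032538 + 0.231133 + 0.043120 = 0.334025
Configurations with earthquake contribute 0.075658, so
  P(earthquake | alarm, ¬power surge) = 0.075658 / 0.334025 ≈ 0.227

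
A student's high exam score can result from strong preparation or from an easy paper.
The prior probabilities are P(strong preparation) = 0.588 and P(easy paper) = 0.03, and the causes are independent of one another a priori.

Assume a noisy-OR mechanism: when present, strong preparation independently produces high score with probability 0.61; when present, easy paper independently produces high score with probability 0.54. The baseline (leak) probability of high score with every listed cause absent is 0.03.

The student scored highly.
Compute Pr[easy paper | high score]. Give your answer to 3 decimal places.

Pr[easy paper | high score] ≈ 0.055

Under noisy-OR, P(high score | causes) = 1 − (1−0.03)·∏(1−qᵢ) over the active causes.
Sum P(high score|·) weighted by the priors over the 4 (strong preparation, easy paper) configurations:
  P(high score) = 0.03·0.412·0.97 + 0.5538·0.412·0.03 + 0.6217·0.588·0.97 + 0.825982·0.588·0.03
        = 0.011989 + 0.006845 + 0.354593 + 0.014570 = 0.387997
Keeping only the easy paper-present terms gives 0.021415, so
  P(easy paper | high score) = 0.021415 / 0.387997 ≈ 0.055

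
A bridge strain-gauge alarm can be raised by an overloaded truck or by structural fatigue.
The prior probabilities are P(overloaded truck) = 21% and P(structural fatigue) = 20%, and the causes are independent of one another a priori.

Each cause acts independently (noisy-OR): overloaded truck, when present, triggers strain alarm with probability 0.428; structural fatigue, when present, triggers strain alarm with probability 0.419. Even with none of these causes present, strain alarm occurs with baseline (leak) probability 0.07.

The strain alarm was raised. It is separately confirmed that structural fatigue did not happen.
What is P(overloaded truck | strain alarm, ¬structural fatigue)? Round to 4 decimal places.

Under noisy-OR, P(strain alarm | causes) = 1 − (1−0.07)·∏(1−qᵢ) over the active causes.
Enumerate both values of overloaded truck and weight by the priors:
  P(strain alarm | ¬structural fatigue) = 0.07·0.79 + 0.46804·0.21
        = 0.055300 + 0.098288 = 0.153588
Configurations with overloaded truck contribute 0.098288, so
  P(overloaded truck | strain alarm, ¬structural fatigue) = 0.098288 / 0.153588 ≈ 0.6399

P(overloaded truck | strain alarm, ¬structural fatigue) ≈ 0.6399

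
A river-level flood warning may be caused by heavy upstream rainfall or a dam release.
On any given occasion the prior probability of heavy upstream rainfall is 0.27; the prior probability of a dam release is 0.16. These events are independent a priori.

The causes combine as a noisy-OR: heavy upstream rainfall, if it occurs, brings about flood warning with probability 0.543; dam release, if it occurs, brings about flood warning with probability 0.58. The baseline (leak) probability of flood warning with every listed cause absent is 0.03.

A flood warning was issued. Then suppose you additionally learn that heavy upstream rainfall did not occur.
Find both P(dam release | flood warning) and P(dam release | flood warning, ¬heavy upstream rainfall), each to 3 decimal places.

Under noisy-OR, P(flood warning | causes) = 1 − (1−0.03)·∏(1−qᵢ) over the active causes.
P(flood warning) = 0.03·0.73·0.84 + 0.5926·0.73·0.16 + 0.55671·0.27·0.84 + 0.813818·0.27·0.16 = 0.018396 + 0.069216 + 0.126262 + 0.035157 = 0.249031
The dam release-present share is 0.069216 + 0.035157 = 0.104373.
So P(dam release | flood warning) = 0.104373/0.249031 ≈ 0.419.

With the extra evidence:
P(flood warning | ¬heavy upstream rainfall) = 0.03*0.84 + 0.5926*0.16 = 0.025200 + 0.094816 = 0.120016
Of this, 0.094816 comes from 0.5926*0.16 (the dam release=true cases).
P(dam release | flood warning, ¬heavy upstream rainfall) = 0.094816 / 0.120016 ≈ 0.790
With heavy upstream rainfall excluded, dam release must carry more of the explanatory weight for the flood warning.

P(dam release | flood warning) ≈ 0.419; P(dam release | flood warning, ¬heavy upstream rainfall) ≈ 0.790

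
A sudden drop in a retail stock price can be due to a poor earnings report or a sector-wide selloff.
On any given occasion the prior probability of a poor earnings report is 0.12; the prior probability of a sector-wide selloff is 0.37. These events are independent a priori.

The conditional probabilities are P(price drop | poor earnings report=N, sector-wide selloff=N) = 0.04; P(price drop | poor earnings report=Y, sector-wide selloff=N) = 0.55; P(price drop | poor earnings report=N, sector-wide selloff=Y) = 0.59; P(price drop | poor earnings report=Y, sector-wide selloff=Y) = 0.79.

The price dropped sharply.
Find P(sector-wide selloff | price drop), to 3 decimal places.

P(sector-wide selloff | price drop) ≈ 0.781

Sum P(price drop|·) weighted by the priors over the 4 (poor earnings report, sector-wide selloff) configurations:
  P(price drop) = 0.04·0.88·0.63 + 0.59·0.88·0.37 + 0.55·0.12·0.63 + 0.79·0.12·0.37
        = 0.022176 + 0.192104 + 0.041580 + 0.035076 = 0.290936
Configurations with sector-wide selloff contribute 0.227180, so
  P(sector-wide selloff | price drop) = 0.227180 / 0.290936 ≈ 0.781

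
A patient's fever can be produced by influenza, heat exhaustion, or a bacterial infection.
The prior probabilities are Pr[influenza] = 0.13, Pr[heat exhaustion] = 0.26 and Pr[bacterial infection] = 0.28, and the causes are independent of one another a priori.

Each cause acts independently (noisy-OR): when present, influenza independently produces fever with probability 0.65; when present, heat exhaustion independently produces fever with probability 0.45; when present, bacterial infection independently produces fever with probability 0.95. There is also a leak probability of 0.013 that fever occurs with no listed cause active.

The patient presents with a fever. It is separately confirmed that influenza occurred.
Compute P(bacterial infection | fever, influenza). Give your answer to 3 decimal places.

P(bacterial infection | fever, influenza) ≈ 0.355

Under noisy-OR, P(fever | causes) = 1 − (1−0.013)·∏(1−qᵢ) over the active causes.
Enumerate the 4 (heat exhaustion, bacterial infection) configurations and weight by the priors:
  P(fever | influenza) = 0.65455*0.74*0.72 + 0.982727*0.74*0.28 + 0.810002*0.26*0.72 + 0.9905*0.26*0.28
        = 0.348744 + 0.203621 + 0.151632 + 0.072108 = 0.776105
The terms with bacterial infection present sum to 0.275729, so
  P(bacterial infection | fever, influenza) = 0.275729 / 0.776105 ≈ 0.355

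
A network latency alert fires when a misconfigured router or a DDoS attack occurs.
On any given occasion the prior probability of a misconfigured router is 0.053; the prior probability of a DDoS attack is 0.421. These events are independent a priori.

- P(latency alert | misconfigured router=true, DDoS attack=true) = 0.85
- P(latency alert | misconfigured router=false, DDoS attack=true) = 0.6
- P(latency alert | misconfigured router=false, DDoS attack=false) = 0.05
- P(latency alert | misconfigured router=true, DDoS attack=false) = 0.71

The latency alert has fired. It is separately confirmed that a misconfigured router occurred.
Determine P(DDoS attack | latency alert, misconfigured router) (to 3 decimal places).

By total probability over both values of DDoS attack:
  P(latency alert | misconfigured router) = 0.71*0.579 + 0.85*0.421
        = 0.411090 + 0.357850 = 0.768940
Configurations with DDoS attack contribute 0.357850, so
  P(DDoS attack | latency alert, misconfigured router) = 0.357850 / 0.768940 ≈ 0.465

P(DDoS attack | latency alert, misconfigured router) ≈ 0.465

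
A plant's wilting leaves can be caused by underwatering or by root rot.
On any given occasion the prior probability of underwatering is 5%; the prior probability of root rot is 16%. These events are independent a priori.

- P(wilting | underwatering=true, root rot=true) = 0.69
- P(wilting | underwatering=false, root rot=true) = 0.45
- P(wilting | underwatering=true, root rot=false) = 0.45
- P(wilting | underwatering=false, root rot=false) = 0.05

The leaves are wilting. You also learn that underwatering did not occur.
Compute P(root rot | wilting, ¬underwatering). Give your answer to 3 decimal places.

Weight on root rot=true, given the evidence: 0.45*0.16 = 0.072000
Normalizer over all consistent configurations: 0.05*0.84 + 0.45*0.16 = 0.114000
Posterior = 0.072000 / 0.114000 ≈ 0.632

P(root rot | wilting, ¬underwatering) ≈ 0.632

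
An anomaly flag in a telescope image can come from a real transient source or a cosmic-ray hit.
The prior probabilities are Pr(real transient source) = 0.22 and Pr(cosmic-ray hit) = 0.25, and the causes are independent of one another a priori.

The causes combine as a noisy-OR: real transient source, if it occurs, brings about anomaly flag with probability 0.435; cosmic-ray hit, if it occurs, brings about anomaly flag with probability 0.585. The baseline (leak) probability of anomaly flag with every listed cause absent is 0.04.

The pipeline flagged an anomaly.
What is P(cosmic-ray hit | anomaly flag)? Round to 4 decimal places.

Under noisy-OR, P(anomaly flag | causes) = 1 − (1−0.04)·∏(1−qᵢ) over the active causes.
For the numerator, keep only cosmic-ray hit=true terms: 0.117312 + 0.042620 = 0.159932
The normalizing constant is 0.04·0.78·0.75 + 0.6016·0.78·0.25 + 0.4576·0.22·0.75 + 0.774904·0.22·0.25 = 0.258836
Posterior = 0.159932 / 0.258836 ≈ 0.6179

P(cosmic-ray hit | anomaly flag) ≈ 0.6179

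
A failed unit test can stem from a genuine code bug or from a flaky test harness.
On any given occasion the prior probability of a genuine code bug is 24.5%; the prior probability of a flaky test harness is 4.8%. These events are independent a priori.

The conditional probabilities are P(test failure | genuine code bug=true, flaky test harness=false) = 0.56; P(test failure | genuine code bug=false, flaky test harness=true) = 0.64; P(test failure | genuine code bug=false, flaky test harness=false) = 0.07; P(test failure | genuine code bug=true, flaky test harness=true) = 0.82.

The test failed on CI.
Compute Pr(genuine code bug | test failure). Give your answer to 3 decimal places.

For the numerator, keep only genuine code bug=true terms: 0.130614 + 0.009643 = 0.140257
The normalizing constant is 0.07·0.755·0.952 + 0.64·0.755·0.048 + 0.56·0.245·0.952 + 0.82·0.245·0.048 = 0.213764
P(genuine code bug | test failure) = 0.140257/0.213764 ≈ 0.656

Pr(genuine code bug | test failure) ≈ 0.656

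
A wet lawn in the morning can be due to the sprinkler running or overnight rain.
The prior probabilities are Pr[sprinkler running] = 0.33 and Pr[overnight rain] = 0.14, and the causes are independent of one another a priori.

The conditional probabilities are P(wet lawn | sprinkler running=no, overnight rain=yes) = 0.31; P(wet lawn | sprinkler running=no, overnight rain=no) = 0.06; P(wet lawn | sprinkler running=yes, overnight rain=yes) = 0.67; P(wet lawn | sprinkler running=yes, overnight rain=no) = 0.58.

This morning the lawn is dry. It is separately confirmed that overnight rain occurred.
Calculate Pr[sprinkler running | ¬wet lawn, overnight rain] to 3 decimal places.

Pr[sprinkler running | ¬wet lawn, overnight rain] ≈ 0.191

Enumerate both values of sprinkler running and weight by the priors:
  P(¬wet lawn | overnight rain) = 0.69·0.67 + 0.33·0.33
        = 0.462300 + 0.108900 = 0.571200
The terms with sprinkler running present sum to 0.108900, so
  P(sprinkler running | ¬wet lawn, overnight rain) = 0.108900 / 0.571200 ≈ 0.191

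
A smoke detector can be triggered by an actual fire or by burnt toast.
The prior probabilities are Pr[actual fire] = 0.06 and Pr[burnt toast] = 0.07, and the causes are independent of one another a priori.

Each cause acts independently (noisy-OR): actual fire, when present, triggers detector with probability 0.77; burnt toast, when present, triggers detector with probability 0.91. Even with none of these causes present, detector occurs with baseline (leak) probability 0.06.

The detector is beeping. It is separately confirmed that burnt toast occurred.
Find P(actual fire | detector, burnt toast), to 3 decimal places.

P(actual fire | detector, burnt toast) ≈ 0.064

Under noisy-OR, P(detector | causes) = 1 − (1−0.06)·∏(1−qᵢ) over the active causes.
P(detector | burnt toast) = 0.9154×0.94 + 0.980542×0.06 = 0.860476 + 0.058833 = 0.919309
The actual fire-present share is 0.980542×0.06 = 0.058833.
P(actual fire | detector, burnt toast) = 0.058833 / 0.919309 ≈ 0.064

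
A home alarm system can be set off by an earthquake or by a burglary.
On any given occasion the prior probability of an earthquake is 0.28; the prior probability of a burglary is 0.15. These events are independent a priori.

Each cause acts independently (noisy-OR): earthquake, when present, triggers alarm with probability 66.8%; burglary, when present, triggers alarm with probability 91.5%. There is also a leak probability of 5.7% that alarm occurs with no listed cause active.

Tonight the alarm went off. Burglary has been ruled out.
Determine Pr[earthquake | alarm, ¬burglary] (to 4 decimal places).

Under noisy-OR, P(alarm | causes) = 1 − (1−0.057)·∏(1−qᵢ) over the active causes.
P(alarm | ¬burglary) = 0.057*0.72 + 0.686924*0.28 = 0.041040 + 0.192339 = 0.233379
The earthquake-present share is 0.686924*0.28 = 0.192339.
So P(earthquake | alarm, ¬burglary) = 0.192339/0.233379 ≈ 0.8241.

Pr[earthquake | alarm, ¬burglary] ≈ 0.8241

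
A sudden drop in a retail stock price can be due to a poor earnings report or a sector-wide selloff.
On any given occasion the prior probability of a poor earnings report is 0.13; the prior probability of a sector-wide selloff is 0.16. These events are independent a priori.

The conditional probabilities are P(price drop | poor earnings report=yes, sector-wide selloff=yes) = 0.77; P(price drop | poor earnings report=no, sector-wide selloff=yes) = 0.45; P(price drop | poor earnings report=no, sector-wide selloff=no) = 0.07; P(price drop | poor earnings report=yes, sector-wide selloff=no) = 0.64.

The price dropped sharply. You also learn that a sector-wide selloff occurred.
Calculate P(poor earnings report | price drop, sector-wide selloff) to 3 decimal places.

P(poor earnings report | price drop, sector-wide selloff) ≈ 0.204

P(price drop | sector-wide selloff) = 0.45*0.87 + 0.77*0.13 = 0.391500 + 0.100100 = 0.491600
Of this, 0.100100 comes from 0.77*0.13 (the poor earnings report=true cases).
Hence the posterior is 0.100100/0.491600 ≈ 0.204.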